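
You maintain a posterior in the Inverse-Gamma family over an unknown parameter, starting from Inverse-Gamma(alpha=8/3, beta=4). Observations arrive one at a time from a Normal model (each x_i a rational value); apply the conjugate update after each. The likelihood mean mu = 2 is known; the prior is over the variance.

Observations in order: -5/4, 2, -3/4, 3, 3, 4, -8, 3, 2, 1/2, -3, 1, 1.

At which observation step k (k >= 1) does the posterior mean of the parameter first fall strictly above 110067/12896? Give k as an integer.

obs 1: x=-5/4 → posterior Inverse-Gamma(19/6, 297/32)
obs 2: x=2 → posterior Inverse-Gamma(11/3, 297/32)
obs 3: x=-3/4 → posterior Inverse-Gamma(25/6, 209/16)
obs 4: x=3 → posterior Inverse-Gamma(14/3, 217/16)
obs 5: x=3 → posterior Inverse-Gamma(31/6, 225/16)
obs 6: x=4 → posterior Inverse-Gamma(17/3, 257/16)
obs 7: x=-8 → posterior Inverse-Gamma(37/6, 1057/16)
obs 8: x=3 → posterior Inverse-Gamma(20/3, 1065/16)
obs 9: x=2 → posterior Inverse-Gamma(43/6, 1065/16)
obs 10: x=1/2 → posterior Inverse-Gamma(23/3, 1083/16)
obs 11: x=-3 → posterior Inverse-Gamma(49/6, 1283/16)
obs 12: x=1 → posterior Inverse-Gamma(26/3, 1291/16)
obs 13: x=1 → posterior Inverse-Gamma(55/6, 1299/16)

k = 7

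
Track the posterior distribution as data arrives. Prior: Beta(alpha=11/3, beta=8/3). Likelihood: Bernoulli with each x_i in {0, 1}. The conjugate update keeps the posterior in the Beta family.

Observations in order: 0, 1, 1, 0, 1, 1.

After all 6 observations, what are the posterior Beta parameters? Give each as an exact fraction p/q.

alpha=23/3, beta=14/3

obs 1: x=0 → posterior Beta(11/3, 11/3)
obs 2: x=1 → posterior Beta(14/3, 11/3)
obs 3: x=1 → posterior Beta(17/3, 11/3)
obs 4: x=0 → posterior Beta(17/3, 14/3)
obs 5: x=1 → posterior Beta(20/3, 14/3)
obs 6: x=1 → posterior Beta(23/3, 14/3)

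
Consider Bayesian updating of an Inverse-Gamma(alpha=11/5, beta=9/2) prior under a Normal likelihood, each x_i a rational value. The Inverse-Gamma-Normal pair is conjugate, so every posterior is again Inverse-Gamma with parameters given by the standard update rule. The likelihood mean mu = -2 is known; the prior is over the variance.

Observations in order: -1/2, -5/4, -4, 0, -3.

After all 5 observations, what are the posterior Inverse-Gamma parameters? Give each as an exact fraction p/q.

obs 1: x=-1/2 → posterior Inverse-Gamma(27/10, 45/8)
obs 2: x=-5/4 → posterior Inverse-Gamma(16/5, 189/32)
obs 3: x=-4 → posterior Inverse-Gamma(37/10, 253/32)
obs 4: x=0 → posterior Inverse-Gamma(21/5, 317/32)
obs 5: x=-3 → posterior Inverse-Gamma(47/10, 333/32)

alpha=47/10, beta=333/32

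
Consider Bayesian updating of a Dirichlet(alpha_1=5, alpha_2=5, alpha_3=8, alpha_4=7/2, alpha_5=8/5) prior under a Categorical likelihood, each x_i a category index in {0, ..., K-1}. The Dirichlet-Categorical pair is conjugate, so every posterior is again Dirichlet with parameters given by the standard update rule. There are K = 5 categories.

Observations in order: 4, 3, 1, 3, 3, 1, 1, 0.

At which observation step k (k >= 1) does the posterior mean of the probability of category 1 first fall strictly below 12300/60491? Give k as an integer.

k = 2

obs 1: x=4 → posterior Dirichlet(5, 5, 8, 7/2, 13/5)
obs 2: x=3 → posterior Dirichlet(5, 5, 8, 9/2, 13/5)
obs 3: x=1 → posterior Dirichlet(5, 6, 8, 9/2, 13/5)
obs 4: x=3 → posterior Dirichlet(5, 6, 8, 11/2, 13/5)
obs 5: x=3 → posterior Dirichlet(5, 6, 8, 13/2, 13/5)
obs 6: x=1 → posterior Dirichlet(5, 7, 8, 13/2, 13/5)
obs 7: x=1 → posterior Dirichlet(5, 8, 8, 13/2, 13/5)
obs 8: x=0 → posterior Dirichlet(6, 8, 8, 13/2, 13/5)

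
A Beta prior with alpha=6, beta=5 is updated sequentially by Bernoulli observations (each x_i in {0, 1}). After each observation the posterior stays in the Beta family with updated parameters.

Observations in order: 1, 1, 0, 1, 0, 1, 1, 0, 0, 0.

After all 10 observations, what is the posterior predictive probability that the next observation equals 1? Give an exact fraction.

obs 1: x=1 → posterior Beta(7, 5)
obs 2: x=1 → posterior Beta(8, 5)
obs 3: x=0 → posterior Beta(8, 6)
obs 4: x=1 → posterior Beta(9, 6)
obs 5: x=0 → posterior Beta(9, 7)
obs 6: x=1 → posterior Beta(10, 7)
obs 7: x=1 → posterior Beta(11, 7)
obs 8: x=0 → posterior Beta(11, 8)
obs 9: x=0 → posterior Beta(11, 9)
obs 10: x=0 → posterior Beta(11, 10)

11/21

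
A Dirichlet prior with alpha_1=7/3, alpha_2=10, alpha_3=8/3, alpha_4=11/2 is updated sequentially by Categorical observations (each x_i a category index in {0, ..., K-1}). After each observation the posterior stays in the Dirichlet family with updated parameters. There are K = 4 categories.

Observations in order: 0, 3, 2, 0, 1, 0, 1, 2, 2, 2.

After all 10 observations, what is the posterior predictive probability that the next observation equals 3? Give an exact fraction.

13/61

obs 1: x=0 → posterior Dirichlet(10/3, 10, 8/3, 11/2)
obs 2: x=3 → posterior Dirichlet(10/3, 10, 8/3, 13/2)
obs 3: x=2 → posterior Dirichlet(10/3, 10, 11/3, 13/2)
obs 4: x=0 → posterior Dirichlet(13/3, 10, 11/3, 13/2)
obs 5: x=1 → posterior Dirichlet(13/3, 11, 11/3, 13/2)
obs 6: x=0 → posterior Dirichlet(16/3, 11, 11/3, 13/2)
obs 7: x=1 → posterior Dirichlet(16/3, 12, 11/3, 13/2)
obs 8: x=2 → posterior Dirichlet(16/3, 12, 14/3, 13/2)
obs 9: x=2 → posterior Dirichlet(16/3, 12, 17/3, 13/2)
obs 10: x=2 → posterior Dirichlet(16/3, 12, 20/3, 13/2)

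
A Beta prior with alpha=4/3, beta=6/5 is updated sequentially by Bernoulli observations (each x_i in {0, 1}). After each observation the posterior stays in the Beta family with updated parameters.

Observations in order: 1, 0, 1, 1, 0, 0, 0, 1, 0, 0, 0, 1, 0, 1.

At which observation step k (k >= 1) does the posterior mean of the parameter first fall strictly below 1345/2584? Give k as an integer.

obs 1: x=1 → posterior Beta(7/3, 6/5)
obs 2: x=0 → posterior Beta(7/3, 11/5)
obs 3: x=1 → posterior Beta(10/3, 11/5)
obs 4: x=1 → posterior Beta(13/3, 11/5)
obs 5: x=0 → posterior Beta(13/3, 16/5)
obs 6: x=0 → posterior Beta(13/3, 21/5)
obs 7: x=0 → posterior Beta(13/3, 26/5)
obs 8: x=1 → posterior Beta(16/3, 26/5)
obs 9: x=0 → posterior Beta(16/3, 31/5)
obs 10: x=0 → posterior Beta(16/3, 36/5)
obs 11: x=0 → posterior Beta(16/3, 41/5)
obs 12: x=1 → posterior Beta(19/3, 41/5)
obs 13: x=0 → posterior Beta(19/3, 46/5)
obs 14: x=1 → posterior Beta(22/3, 46/5)

k = 2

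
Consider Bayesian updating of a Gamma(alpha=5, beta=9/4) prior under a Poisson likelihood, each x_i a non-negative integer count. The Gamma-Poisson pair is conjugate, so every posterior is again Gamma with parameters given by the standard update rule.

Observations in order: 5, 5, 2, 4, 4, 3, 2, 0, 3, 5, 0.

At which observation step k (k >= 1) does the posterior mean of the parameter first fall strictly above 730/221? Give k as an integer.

k = 2

obs 1: x=5 → posterior Gamma(10, 13/4)
obs 2: x=5 → posterior Gamma(15, 17/4)
obs 3: x=2 → posterior Gamma(17, 21/4)
obs 4: x=4 → posterior Gamma(21, 25/4)
obs 5: x=4 → posterior Gamma(25, 29/4)
obs 6: x=3 → posterior Gamma(28, 33/4)
obs 7: x=2 → posterior Gamma(30, 37/4)
obs 8: x=0 → posterior Gamma(30, 41/4)
obs 9: x=3 → posterior Gamma(33, 45/4)
obs 10: x=5 → posterior Gamma(38, 49/4)
obs 11: x=0 → posterior Gamma(38, 53/4)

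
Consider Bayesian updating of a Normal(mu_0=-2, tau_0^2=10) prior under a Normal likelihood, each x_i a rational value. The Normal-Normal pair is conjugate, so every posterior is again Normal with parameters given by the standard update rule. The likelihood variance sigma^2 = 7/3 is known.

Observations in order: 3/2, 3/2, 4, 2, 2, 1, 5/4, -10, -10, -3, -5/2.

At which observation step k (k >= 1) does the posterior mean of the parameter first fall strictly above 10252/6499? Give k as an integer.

obs 1: x=3/2 → posterior Normal(31/37, 70/37)
obs 2: x=3/2 → posterior Normal(76/67, 70/67)
obs 3: x=4 → posterior Normal(196/97, 70/97)
obs 4: x=2 → posterior Normal(256/127, 70/127)
obs 5: x=2 → posterior Normal(316/157, 70/157)
obs 6: x=1 → posterior Normal(346/187, 70/187)
obs 7: x=5/4 → posterior Normal(767/434, 10/31)
obs 8: x=-10 → posterior Normal(167/494, 70/247)
obs 9: x=-10 → posterior Normal(-433/554, 70/277)
obs 10: x=-3 → posterior Normal(-613/614, 70/307)
obs 11: x=-5/2 → posterior Normal(-763/674, 70/337)

k = 3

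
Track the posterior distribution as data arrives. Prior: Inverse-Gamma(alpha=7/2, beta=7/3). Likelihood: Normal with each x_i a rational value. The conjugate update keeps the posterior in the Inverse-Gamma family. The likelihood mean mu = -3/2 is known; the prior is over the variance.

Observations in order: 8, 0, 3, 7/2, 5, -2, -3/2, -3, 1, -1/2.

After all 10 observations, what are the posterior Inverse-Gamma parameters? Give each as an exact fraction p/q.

alpha=17/2, beta=2333/24

obs 1: x=8 → posterior Inverse-Gamma(4, 1139/24)
obs 2: x=0 → posterior Inverse-Gamma(9/2, 583/12)
obs 3: x=3 → posterior Inverse-Gamma(5, 1409/24)
obs 4: x=7/2 → posterior Inverse-Gamma(11/2, 1709/24)
obs 5: x=5 → posterior Inverse-Gamma(6, 277/3)
obs 6: x=-2 → posterior Inverse-Gamma(13/2, 2219/24)
obs 7: x=-3/2 → posterior Inverse-Gamma(7, 2219/24)
obs 8: x=-3 → posterior Inverse-Gamma(15/2, 1123/12)
obs 9: x=1 → posterior Inverse-Gamma(8, 2321/24)
obs 10: x=-1/2 → posterior Inverse-Gamma(17/2, 2333/24)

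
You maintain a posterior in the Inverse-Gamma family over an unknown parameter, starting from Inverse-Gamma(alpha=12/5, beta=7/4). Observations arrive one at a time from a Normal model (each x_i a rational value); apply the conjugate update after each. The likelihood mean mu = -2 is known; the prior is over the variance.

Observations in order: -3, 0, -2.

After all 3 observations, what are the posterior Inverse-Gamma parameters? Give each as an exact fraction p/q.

obs 1: x=-3 → posterior Inverse-Gamma(29/10, 9/4)
obs 2: x=0 → posterior Inverse-Gamma(17/5, 17/4)
obs 3: x=-2 → posterior Inverse-Gamma(39/10, 17/4)

alpha=39/10, beta=17/4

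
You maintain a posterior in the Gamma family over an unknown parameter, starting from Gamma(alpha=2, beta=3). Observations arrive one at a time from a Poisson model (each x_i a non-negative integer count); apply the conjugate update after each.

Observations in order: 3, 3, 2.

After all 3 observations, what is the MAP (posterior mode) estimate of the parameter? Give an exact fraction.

obs 1: x=3 → posterior Gamma(5, 4)
obs 2: x=3 → posterior Gamma(8, 5)
obs 3: x=2 → posterior Gamma(10, 6)

3/2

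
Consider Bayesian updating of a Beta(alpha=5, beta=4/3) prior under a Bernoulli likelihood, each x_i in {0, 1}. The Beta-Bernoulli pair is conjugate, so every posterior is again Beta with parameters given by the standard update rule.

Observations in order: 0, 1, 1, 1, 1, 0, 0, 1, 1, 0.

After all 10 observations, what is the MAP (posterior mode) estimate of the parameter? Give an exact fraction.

obs 1: x=0 → posterior Beta(5, 7/3)
obs 2: x=1 → posterior Beta(6, 7/3)
obs 3: x=1 → posterior Beta(7, 7/3)
obs 4: x=1 → posterior Beta(8, 7/3)
obs 5: x=1 → posterior Beta(9, 7/3)
obs 6: x=0 → posterior Beta(9, 10/3)
obs 7: x=0 → posterior Beta(9, 13/3)
obs 8: x=1 → posterior Beta(10, 13/3)
obs 9: x=1 → posterior Beta(11, 13/3)
obs 10: x=0 → posterior Beta(11, 16/3)

30/43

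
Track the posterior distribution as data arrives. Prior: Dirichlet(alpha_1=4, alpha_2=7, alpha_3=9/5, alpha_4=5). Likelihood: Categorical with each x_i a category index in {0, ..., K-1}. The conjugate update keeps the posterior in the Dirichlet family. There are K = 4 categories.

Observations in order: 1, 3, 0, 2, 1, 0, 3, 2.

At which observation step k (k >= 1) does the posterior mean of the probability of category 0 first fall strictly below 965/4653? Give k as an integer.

obs 1: x=1 → posterior Dirichlet(4, 8, 9/5, 5)
obs 2: x=3 → posterior Dirichlet(4, 8, 9/5, 6)
obs 3: x=0 → posterior Dirichlet(5, 8, 9/5, 6)
obs 4: x=2 → posterior Dirichlet(5, 8, 14/5, 6)
obs 5: x=1 → posterior Dirichlet(5, 9, 14/5, 6)
obs 6: x=0 → posterior Dirichlet(6, 9, 14/5, 6)
obs 7: x=3 → posterior Dirichlet(6, 9, 14/5, 7)
obs 8: x=2 → posterior Dirichlet(6, 9, 19/5, 7)

k = 2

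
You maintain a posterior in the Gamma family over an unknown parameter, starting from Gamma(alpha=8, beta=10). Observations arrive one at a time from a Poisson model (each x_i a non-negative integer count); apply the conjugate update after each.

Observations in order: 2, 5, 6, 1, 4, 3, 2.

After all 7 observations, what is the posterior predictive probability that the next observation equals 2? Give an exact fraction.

4317956437504381448303958542173499333423/16591004677080767559686809036685939048448

obs 1: x=2 → posterior Gamma(10, 11)
obs 2: x=5 → posterior Gamma(15, 12)
obs 3: x=6 → posterior Gamma(21, 13)
obs 4: x=1 → posterior Gamma(22, 14)
obs 5: x=4 → posterior Gamma(26, 15)
obs 6: x=3 → posterior Gamma(29, 16)
obs 7: x=2 → posterior Gamma(31, 17)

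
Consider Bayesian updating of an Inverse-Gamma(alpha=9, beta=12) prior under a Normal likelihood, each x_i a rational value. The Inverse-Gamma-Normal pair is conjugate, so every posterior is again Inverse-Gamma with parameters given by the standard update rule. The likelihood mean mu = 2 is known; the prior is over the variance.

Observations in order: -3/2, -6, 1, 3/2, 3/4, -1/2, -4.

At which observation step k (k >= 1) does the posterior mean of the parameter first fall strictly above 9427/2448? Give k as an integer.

obs 1: x=-3/2 → posterior Inverse-Gamma(19/2, 145/8)
obs 2: x=-6 → posterior Inverse-Gamma(10, 401/8)
obs 3: x=1 → posterior Inverse-Gamma(21/2, 405/8)
obs 4: x=3/2 → posterior Inverse-Gamma(11, 203/4)
obs 5: x=3/4 → posterior Inverse-Gamma(23/2, 1649/32)
obs 6: x=-1/2 → posterior Inverse-Gamma(12, 1749/32)
obs 7: x=-4 → posterior Inverse-Gamma(25/2, 2325/32)

k = 2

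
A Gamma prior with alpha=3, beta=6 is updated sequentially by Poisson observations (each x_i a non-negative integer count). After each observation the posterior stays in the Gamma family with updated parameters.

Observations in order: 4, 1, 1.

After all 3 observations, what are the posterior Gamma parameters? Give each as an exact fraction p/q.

obs 1: x=4 → posterior Gamma(7, 7)
obs 2: x=1 → posterior Gamma(8, 8)
obs 3: x=1 → posterior Gamma(9, 9)

alpha=9, beta=9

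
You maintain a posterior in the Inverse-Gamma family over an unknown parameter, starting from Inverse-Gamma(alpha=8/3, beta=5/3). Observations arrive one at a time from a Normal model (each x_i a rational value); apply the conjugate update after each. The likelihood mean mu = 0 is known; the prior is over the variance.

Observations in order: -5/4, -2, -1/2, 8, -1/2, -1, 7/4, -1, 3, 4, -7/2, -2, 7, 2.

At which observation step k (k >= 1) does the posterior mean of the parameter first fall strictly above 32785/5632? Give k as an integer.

k = 4

obs 1: x=-5/4 → posterior Inverse-Gamma(19/6, 235/96)
obs 2: x=-2 → posterior Inverse-Gamma(11/3, 427/96)
obs 3: x=-1/2 → posterior Inverse-Gamma(25/6, 439/96)
obs 4: x=8 → posterior Inverse-Gamma(14/3, 3511/96)
obs 5: x=-1/2 → posterior Inverse-Gamma(31/6, 3523/96)
obs 6: x=-1 → posterior Inverse-Gamma(17/3, 3571/96)
obs 7: x=7/4 → posterior Inverse-Gamma(37/6, 1859/48)
obs 8: x=-1 → posterior Inverse-Gamma(20/3, 1883/48)
obs 9: x=3 → posterior Inverse-Gamma(43/6, 2099/48)
obs 10: x=4 → posterior Inverse-Gamma(23/3, 2483/48)
obs 11: x=-7/2 → posterior Inverse-Gamma(49/6, 2777/48)
obs 12: x=-2 → posterior Inverse-Gamma(26/3, 2873/48)
obs 13: x=7 → posterior Inverse-Gamma(55/6, 4049/48)
obs 14: x=2 → posterior Inverse-Gamma(29/3, 4145/48)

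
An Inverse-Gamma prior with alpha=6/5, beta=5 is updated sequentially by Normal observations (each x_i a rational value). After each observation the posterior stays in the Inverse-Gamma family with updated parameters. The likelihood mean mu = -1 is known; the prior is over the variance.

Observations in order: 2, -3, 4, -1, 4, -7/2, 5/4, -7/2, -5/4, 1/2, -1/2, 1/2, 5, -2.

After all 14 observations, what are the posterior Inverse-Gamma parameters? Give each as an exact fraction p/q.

obs 1: x=2 → posterior Inverse-Gamma(17/10, 19/2)
obs 2: x=-3 → posterior Inverse-Gamma(11/5, 23/2)
obs 3: x=4 → posterior Inverse-Gamma(27/10, 24)
obs 4: x=-1 → posterior Inverse-Gamma(16/5, 24)
obs 5: x=4 → posterior Inverse-Gamma(37/10, 73/2)
obs 6: x=-7/2 → posterior Inverse-Gamma(21/5, 317/8)
obs 7: x=5/4 → posterior Inverse-Gamma(47/10, 1349/32)
obs 8: x=-7/2 → posterior Inverse-Gamma(26/5, 1449/32)
obs 9: x=-5/4 → posterior Inverse-Gamma(57/10, 725/16)
obs 10: x=1/2 → posterior Inverse-Gamma(31/5, 743/16)
obs 11: x=-1/2 → posterior Inverse-Gamma(67/10, 745/16)
obs 12: x=1/2 → posterior Inverse-Gamma(36/5, 763/16)
obs 13: x=5 → posterior Inverse-Gamma(77/10, 1051/16)
obs 14: x=-2 → posterior Inverse-Gamma(41/5, 1059/16)

alpha=41/5, beta=1059/16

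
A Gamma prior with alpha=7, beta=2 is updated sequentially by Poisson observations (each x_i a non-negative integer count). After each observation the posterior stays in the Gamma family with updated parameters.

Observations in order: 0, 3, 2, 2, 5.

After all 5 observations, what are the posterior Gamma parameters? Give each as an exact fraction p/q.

obs 1: x=0 → posterior Gamma(7, 3)
obs 2: x=3 → posterior Gamma(10, 4)
obs 3: x=2 → posterior Gamma(12, 5)
obs 4: x=2 → posterior Gamma(14, 6)
obs 5: x=5 → posterior Gamma(19, 7)

alpha=19, beta=7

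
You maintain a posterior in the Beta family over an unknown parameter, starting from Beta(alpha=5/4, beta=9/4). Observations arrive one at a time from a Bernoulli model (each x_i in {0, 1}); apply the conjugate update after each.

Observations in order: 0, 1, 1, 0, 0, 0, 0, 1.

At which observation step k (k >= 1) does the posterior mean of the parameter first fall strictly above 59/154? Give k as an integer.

obs 1: x=0 → posterior Beta(5/4, 13/4)
obs 2: x=1 → posterior Beta(9/4, 13/4)
obs 3: x=1 → posterior Beta(13/4, 13/4)
obs 4: x=0 → posterior Beta(13/4, 17/4)
obs 5: x=0 → posterior Beta(13/4, 21/4)
obs 6: x=0 → posterior Beta(13/4, 25/4)
obs 7: x=0 → posterior Beta(13/4, 29/4)
obs 8: x=1 → posterior Beta(17/4, 29/4)

k = 2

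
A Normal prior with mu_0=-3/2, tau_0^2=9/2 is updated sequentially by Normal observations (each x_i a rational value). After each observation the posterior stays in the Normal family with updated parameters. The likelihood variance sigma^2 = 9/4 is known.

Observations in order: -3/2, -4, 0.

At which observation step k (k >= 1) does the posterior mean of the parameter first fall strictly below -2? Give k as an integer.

obs 1: x=-3/2 → posterior Normal(-3/2, 3/2)
obs 2: x=-4 → posterior Normal(-5/2, 9/10)
obs 3: x=0 → posterior Normal(-25/14, 9/14)

k = 2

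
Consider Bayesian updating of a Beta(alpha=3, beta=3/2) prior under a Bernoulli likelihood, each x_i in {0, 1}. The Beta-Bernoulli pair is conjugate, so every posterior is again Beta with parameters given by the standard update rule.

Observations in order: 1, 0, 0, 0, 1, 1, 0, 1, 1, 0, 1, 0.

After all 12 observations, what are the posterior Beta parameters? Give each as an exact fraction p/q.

obs 1: x=1 → posterior Beta(4, 3/2)
obs 2: x=0 → posterior Beta(4, 5/2)
obs 3: x=0 → posterior Beta(4, 7/2)
obs 4: x=0 → posterior Beta(4, 9/2)
obs 5: x=1 → posterior Beta(5, 9/2)
obs 6: x=1 → posterior Beta(6, 9/2)
obs 7: x=0 → posterior Beta(6, 11/2)
obs 8: x=1 → posterior Beta(7, 11/2)
obs 9: x=1 → posterior Beta(8, 11/2)
obs 10: x=0 → posterior Beta(8, 13/2)
obs 11: x=1 → posterior Beta(9, 13/2)
obs 12: x=0 → posterior Beta(9, 15/2)

alpha=9, beta=15/2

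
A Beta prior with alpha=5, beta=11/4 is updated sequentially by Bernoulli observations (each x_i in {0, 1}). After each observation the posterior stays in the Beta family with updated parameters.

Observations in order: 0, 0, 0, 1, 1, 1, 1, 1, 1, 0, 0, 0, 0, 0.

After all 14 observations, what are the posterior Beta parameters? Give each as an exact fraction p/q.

obs 1: x=0 → posterior Beta(5, 15/4)
obs 2: x=0 → posterior Beta(5, 19/4)
obs 3: x=0 → posterior Beta(5, 23/4)
obs 4: x=1 → posterior Beta(6, 23/4)
obs 5: x=1 → posterior Beta(7, 23/4)
obs 6: x=1 → posterior Beta(8, 23/4)
obs 7: x=1 → posterior Beta(9, 23/4)
obs 8: x=1 → posterior Beta(10, 23/4)
obs 9: x=1 → posterior Beta(11, 23/4)
obs 10: x=0 → posterior Beta(11, 27/4)
obs 11: x=0 → posterior Beta(11, 31/4)
obs 12: x=0 → posterior Beta(11, 35/4)
obs 13: x=0 → posterior Beta(11, 39/4)
obs 14: x=0 → posterior Beta(11, 43/4)

alpha=11, beta=43/4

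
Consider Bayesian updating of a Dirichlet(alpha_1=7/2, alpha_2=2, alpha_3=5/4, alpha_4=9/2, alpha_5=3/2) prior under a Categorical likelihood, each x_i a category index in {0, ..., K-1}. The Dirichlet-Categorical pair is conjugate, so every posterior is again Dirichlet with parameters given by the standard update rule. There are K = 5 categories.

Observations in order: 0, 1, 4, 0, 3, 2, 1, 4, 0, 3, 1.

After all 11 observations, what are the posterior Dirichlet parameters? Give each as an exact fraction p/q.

alpha_1=13/2, alpha_2=5, alpha_3=9/4, alpha_4=13/2, alpha_5=7/2

obs 1: x=0 → posterior Dirichlet(9/2, 2, 5/4, 9/2, 3/2)
obs 2: x=1 → posterior Dirichlet(9/2, 3, 5/4, 9/2, 3/2)
obs 3: x=4 → posterior Dirichlet(9/2, 3, 5/4, 9/2, 5/2)
obs 4: x=0 → posterior Dirichlet(11/2, 3, 5/4, 9/2, 5/2)
obs 5: x=3 → posterior Dirichlet(11/2, 3, 5/4, 11/2, 5/2)
obs 6: x=2 → posterior Dirichlet(11/2, 3, 9/4, 11/2, 5/2)
obs 7: x=1 → posterior Dirichlet(11/2, 4, 9/4, 11/2, 5/2)
obs 8: x=4 → posterior Dirichlet(11/2, 4, 9/4, 11/2, 7/2)
obs 9: x=0 → posterior Dirichlet(13/2, 4, 9/4, 11/2, 7/2)
obs 10: x=3 → posterior Dirichlet(13/2, 4, 9/4, 13/2, 7/2)
obs 11: x=1 → posterior Dirichlet(13/2, 5, 9/4, 13/2, 7/2)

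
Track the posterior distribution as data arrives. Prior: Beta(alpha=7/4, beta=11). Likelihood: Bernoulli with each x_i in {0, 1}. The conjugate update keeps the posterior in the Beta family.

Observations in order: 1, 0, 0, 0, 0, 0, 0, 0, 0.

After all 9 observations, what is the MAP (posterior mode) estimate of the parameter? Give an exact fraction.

7/79

obs 1: x=1 → posterior Beta(11/4, 11)
obs 2: x=0 → posterior Beta(11/4, 12)
obs 3: x=0 → posterior Beta(11/4, 13)
obs 4: x=0 → posterior Beta(11/4, 14)
obs 5: x=0 → posterior Beta(11/4, 15)
obs 6: x=0 → posterior Beta(11/4, 16)
obs 7: x=0 → posterior Beta(11/4, 17)
obs 8: x=0 → posterior Beta(11/4, 18)
obs 9: x=0 → posterior Beta(11/4, 19)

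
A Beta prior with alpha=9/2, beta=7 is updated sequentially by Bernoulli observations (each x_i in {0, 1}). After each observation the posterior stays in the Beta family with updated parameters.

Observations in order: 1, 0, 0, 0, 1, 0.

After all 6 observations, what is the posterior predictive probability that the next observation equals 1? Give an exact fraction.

obs 1: x=1 → posterior Beta(11/2, 7)
obs 2: x=0 → posterior Beta(11/2, 8)
obs 3: x=0 → posterior Beta(11/2, 9)
obs 4: x=0 → posterior Beta(11/2, 10)
obs 5: x=1 → posterior Beta(13/2, 10)
obs 6: x=0 → posterior Beta(13/2, 11)

13/35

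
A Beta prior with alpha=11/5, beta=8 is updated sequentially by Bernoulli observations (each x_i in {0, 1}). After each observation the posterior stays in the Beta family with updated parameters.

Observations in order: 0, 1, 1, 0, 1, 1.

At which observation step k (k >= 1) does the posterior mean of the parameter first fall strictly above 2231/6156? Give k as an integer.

k = 6

obs 1: x=0 → posterior Beta(11/5, 9)
obs 2: x=1 → posterior Beta(16/5, 9)
obs 3: x=1 → posterior Beta(21/5, 9)
obs 4: x=0 → posterior Beta(21/5, 10)
obs 5: x=1 → posterior Beta(26/5, 10)
obs 6: x=1 → posterior Beta(31/5, 10)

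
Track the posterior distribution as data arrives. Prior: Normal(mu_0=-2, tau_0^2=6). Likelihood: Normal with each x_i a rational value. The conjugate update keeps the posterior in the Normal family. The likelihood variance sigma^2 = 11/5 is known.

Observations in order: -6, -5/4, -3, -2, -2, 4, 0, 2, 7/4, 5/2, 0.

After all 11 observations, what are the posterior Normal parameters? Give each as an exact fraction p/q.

mu_0=-142/341, tau_0^2=6/31

obs 1: x=-6 → posterior Normal(-202/41, 66/41)
obs 2: x=-5/4 → posterior Normal(-479/142, 66/71)
obs 3: x=-3 → posterior Normal(-659/202, 66/101)
obs 4: x=-2 → posterior Normal(-779/262, 66/131)
obs 5: x=-2 → posterior Normal(-899/322, 66/161)
obs 6: x=4 → posterior Normal(-659/382, 66/191)
obs 7: x=0 → posterior Normal(-659/442, 66/221)
obs 8: x=2 → posterior Normal(-539/502, 66/251)
obs 9: x=7/4 → posterior Normal(-217/281, 66/281)
obs 10: x=5/2 → posterior Normal(-142/311, 66/311)
obs 11: x=0 → posterior Normal(-142/341, 6/31)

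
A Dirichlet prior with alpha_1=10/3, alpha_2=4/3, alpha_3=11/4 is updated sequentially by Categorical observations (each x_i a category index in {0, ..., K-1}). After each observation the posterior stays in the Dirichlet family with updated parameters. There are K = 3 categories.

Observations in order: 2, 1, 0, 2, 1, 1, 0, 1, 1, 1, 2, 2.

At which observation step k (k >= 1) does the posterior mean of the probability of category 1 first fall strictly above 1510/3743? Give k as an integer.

obs 1: x=2 → posterior Dirichlet(10/3, 4/3, 15/4)
obs 2: x=1 → posterior Dirichlet(10/3, 7/3, 15/4)
obs 3: x=0 → posterior Dirichlet(13/3, 7/3, 15/4)
obs 4: x=2 → posterior Dirichlet(13/3, 7/3, 19/4)
obs 5: x=1 → posterior Dirichlet(13/3, 10/3, 19/4)
obs 6: x=1 → posterior Dirichlet(13/3, 13/3, 19/4)
obs 7: x=0 → posterior Dirichlet(16/3, 13/3, 19/4)
obs 8: x=1 → posterior Dirichlet(16/3, 16/3, 19/4)
obs 9: x=1 → posterior Dirichlet(16/3, 19/3, 19/4)
obs 10: x=1 → posterior Dirichlet(16/3, 22/3, 19/4)
obs 11: x=2 → posterior Dirichlet(16/3, 22/3, 23/4)
obs 12: x=2 → posterior Dirichlet(16/3, 22/3, 27/4)

k = 10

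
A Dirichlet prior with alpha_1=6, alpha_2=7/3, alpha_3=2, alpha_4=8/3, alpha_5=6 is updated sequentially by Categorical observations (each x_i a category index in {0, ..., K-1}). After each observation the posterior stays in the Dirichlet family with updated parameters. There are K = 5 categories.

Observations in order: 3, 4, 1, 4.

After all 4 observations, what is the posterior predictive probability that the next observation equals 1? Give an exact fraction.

obs 1: x=3 → posterior Dirichlet(6, 7/3, 2, 11/3, 6)
obs 2: x=4 → posterior Dirichlet(6, 7/3, 2, 11/3, 7)
obs 3: x=1 → posterior Dirichlet(6, 10/3, 2, 11/3, 7)
obs 4: x=4 → posterior Dirichlet(6, 10/3, 2, 11/3, 8)

10/69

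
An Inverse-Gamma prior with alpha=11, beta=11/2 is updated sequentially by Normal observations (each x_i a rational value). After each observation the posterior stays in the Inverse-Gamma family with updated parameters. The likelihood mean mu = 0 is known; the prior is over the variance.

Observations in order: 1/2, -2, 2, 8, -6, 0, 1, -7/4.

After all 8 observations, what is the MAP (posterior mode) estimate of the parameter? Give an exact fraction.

obs 1: x=1/2 → posterior Inverse-Gamma(23/2, 45/8)
obs 2: x=-2 → posterior Inverse-Gamma(12, 61/8)
obs 3: x=2 → posterior Inverse-Gamma(25/2, 77/8)
obs 4: x=8 → posterior Inverse-Gamma(13, 333/8)
obs 5: x=-6 → posterior Inverse-Gamma(27/2, 477/8)
obs 6: x=0 → posterior Inverse-Gamma(14, 477/8)
obs 7: x=1 → posterior Inverse-Gamma(29/2, 481/8)
obs 8: x=-7/4 → posterior Inverse-Gamma(15, 1973/32)

1973/512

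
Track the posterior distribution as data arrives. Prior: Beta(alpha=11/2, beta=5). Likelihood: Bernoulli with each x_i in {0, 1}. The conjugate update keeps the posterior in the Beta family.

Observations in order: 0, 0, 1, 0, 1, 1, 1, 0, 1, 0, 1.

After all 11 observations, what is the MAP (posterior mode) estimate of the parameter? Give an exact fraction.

7/13

obs 1: x=0 → posterior Beta(11/2, 6)
obs 2: x=0 → posterior Beta(11/2, 7)
obs 3: x=1 → posterior Beta(13/2, 7)
obs 4: x=0 → posterior Beta(13/2, 8)
obs 5: x=1 → posterior Beta(15/2, 8)
obs 6: x=1 → posterior Beta(17/2, 8)
obs 7: x=1 → posterior Beta(19/2, 8)
obs 8: x=0 → posterior Beta(19/2, 9)
obs 9: x=1 → posterior Beta(21/2, 9)
obs 10: x=0 → posterior Beta(21/2, 10)
obs 11: x=1 → posterior Beta(23/2, 10)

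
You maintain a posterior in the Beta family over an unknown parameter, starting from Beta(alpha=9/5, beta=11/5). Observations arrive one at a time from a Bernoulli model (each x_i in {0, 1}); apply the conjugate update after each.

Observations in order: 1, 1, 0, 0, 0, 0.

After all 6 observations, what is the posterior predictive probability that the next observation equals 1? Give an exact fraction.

19/50

obs 1: x=1 → posterior Beta(14/5, 11/5)
obs 2: x=1 → posterior Beta(19/5, 11/5)
obs 3: x=0 → posterior Beta(19/5, 16/5)
obs 4: x=0 → posterior Beta(19/5, 21/5)
obs 5: x=0 → posterior Beta(19/5, 26/5)
obs 6: x=0 → posterior Beta(19/5, 31/5)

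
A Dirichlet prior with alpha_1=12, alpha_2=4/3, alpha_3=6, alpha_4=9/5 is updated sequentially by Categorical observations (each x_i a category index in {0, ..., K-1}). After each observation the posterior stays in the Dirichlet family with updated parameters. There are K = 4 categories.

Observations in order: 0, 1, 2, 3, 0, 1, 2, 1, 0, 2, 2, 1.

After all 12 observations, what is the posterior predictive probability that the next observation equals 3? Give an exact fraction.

6/71

obs 1: x=0 → posterior Dirichlet(13, 4/3, 6, 9/5)
obs 2: x=1 → posterior Dirichlet(13, 7/3, 6, 9/5)
obs 3: x=2 → posterior Dirichlet(13, 7/3, 7, 9/5)
obs 4: x=3 → posterior Dirichlet(13, 7/3, 7, 14/5)
obs 5: x=0 → posterior Dirichlet(14, 7/3, 7, 14/5)
obs 6: x=1 → posterior Dirichlet(14, 10/3, 7, 14/5)
obs 7: x=2 → posterior Dirichlet(14, 10/3, 8, 14/5)
obs 8: x=1 → posterior Dirichlet(14, 13/3, 8, 14/5)
obs 9: x=0 → posterior Dirichlet(15, 13/3, 8, 14/5)
obs 10: x=2 → posterior Dirichlet(15, 13/3, 9, 14/5)
obs 11: x=2 → posterior Dirichlet(15, 13/3, 10, 14/5)
obs 12: x=1 → posterior Dirichlet(15, 16/3, 10, 14/5)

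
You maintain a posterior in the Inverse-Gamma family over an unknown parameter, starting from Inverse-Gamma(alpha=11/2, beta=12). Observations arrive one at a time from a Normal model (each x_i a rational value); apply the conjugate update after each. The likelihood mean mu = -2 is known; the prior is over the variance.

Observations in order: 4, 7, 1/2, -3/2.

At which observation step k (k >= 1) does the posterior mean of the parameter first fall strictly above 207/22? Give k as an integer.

k = 2

obs 1: x=4 → posterior Inverse-Gamma(6, 30)
obs 2: x=7 → posterior Inverse-Gamma(13/2, 141/2)
obs 3: x=1/2 → posterior Inverse-Gamma(7, 589/8)
obs 4: x=-3/2 → posterior Inverse-Gamma(15/2, 295/4)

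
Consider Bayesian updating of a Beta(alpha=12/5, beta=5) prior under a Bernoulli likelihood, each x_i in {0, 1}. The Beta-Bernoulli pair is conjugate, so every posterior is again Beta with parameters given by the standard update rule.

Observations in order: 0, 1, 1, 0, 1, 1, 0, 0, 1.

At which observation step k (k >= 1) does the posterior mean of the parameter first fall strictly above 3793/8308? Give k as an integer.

obs 1: x=0 → posterior Beta(12/5, 6)
obs 2: x=1 → posterior Beta(17/5, 6)
obs 3: x=1 → posterior Beta(22/5, 6)
obs 4: x=0 → posterior Beta(22/5, 7)
obs 5: x=1 → posterior Beta(27/5, 7)
obs 6: x=1 → posterior Beta(32/5, 7)
obs 7: x=0 → posterior Beta(32/5, 8)
obs 8: x=0 → posterior Beta(32/5, 9)
obs 9: x=1 → posterior Beta(37/5, 9)

k = 6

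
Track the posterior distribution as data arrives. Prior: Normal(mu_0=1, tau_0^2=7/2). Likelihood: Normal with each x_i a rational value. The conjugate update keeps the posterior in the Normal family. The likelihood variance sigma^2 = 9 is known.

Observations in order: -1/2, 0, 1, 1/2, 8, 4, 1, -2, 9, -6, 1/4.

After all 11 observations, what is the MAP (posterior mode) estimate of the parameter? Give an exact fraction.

obs 1: x=-1/2 → posterior Normal(29/50, 63/25)
obs 2: x=0 → posterior Normal(29/64, 63/32)
obs 3: x=1 → posterior Normal(43/78, 21/13)
obs 4: x=1/2 → posterior Normal(25/46, 63/46)
obs 5: x=8 → posterior Normal(81/53, 63/53)
obs 6: x=4 → posterior Normal(109/60, 21/20)
obs 7: x=1 → posterior Normal(116/67, 63/67)
obs 8: x=-2 → posterior Normal(51/37, 63/74)
obs 9: x=9 → posterior Normal(55/27, 7/9)
obs 10: x=-6 → posterior Normal(123/88, 63/88)
obs 11: x=1/4 → posterior Normal(499/380, 63/95)

499/380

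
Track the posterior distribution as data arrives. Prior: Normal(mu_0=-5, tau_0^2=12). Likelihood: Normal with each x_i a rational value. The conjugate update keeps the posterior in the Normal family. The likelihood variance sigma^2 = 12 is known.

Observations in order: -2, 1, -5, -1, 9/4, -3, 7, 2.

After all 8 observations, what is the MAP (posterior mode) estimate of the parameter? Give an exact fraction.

-5/12

obs 1: x=-2 → posterior Normal(-7/2, 6)
obs 2: x=1 → posterior Normal(-2, 4)
obs 3: x=-5 → posterior Normal(-11/4, 3)
obs 4: x=-1 → posterior Normal(-12/5, 12/5)
obs 5: x=9/4 → posterior Normal(-13/8, 2)
obs 6: x=-3 → posterior Normal(-51/28, 12/7)
obs 7: x=7 → posterior Normal(-23/32, 3/2)
obs 8: x=2 → posterior Normal(-5/12, 4/3)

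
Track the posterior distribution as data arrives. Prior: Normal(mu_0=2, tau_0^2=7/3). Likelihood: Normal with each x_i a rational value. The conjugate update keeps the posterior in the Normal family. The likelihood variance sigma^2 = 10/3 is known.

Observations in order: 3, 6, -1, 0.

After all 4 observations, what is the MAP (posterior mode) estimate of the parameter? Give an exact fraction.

2

obs 1: x=3 → posterior Normal(41/17, 70/51)
obs 2: x=6 → posterior Normal(83/24, 35/36)
obs 3: x=-1 → posterior Normal(76/31, 70/93)
obs 4: x=0 → posterior Normal(2, 35/57)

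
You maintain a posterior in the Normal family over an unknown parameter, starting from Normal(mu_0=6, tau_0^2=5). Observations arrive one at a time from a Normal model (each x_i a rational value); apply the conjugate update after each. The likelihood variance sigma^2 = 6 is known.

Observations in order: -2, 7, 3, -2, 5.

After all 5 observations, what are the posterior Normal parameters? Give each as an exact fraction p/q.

obs 1: x=-2 → posterior Normal(26/11, 30/11)
obs 2: x=7 → posterior Normal(61/16, 15/8)
obs 3: x=3 → posterior Normal(76/21, 10/7)
obs 4: x=-2 → posterior Normal(33/13, 15/13)
obs 5: x=5 → posterior Normal(91/31, 30/31)

mu_0=91/31, tau_0^2=30/31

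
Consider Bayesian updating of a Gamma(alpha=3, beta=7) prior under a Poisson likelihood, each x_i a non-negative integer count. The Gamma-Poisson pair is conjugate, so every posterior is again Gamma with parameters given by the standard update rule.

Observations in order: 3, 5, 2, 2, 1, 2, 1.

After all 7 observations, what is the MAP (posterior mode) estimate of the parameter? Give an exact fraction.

9/7

obs 1: x=3 → posterior Gamma(6, 8)
obs 2: x=5 → posterior Gamma(11, 9)
obs 3: x=2 → posterior Gamma(13, 10)
obs 4: x=2 → posterior Gamma(15, 11)
obs 5: x=1 → posterior Gamma(16, 12)
obs 6: x=2 → posterior Gamma(18, 13)
obs 7: x=1 → posterior Gamma(19, 14)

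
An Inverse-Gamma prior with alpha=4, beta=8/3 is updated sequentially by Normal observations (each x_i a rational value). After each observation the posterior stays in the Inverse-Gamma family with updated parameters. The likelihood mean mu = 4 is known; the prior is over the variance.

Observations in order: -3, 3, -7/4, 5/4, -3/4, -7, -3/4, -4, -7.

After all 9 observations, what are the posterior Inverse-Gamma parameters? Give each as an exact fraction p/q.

alpha=17/2, beta=5365/24

obs 1: x=-3 → posterior Inverse-Gamma(9/2, 163/6)
obs 2: x=3 → posterior Inverse-Gamma(5, 83/3)
obs 3: x=-7/4 → posterior Inverse-Gamma(11/2, 4243/96)
obs 4: x=5/4 → posterior Inverse-Gamma(6, 2303/48)
obs 5: x=-3/4 → posterior Inverse-Gamma(13/2, 5689/96)
obs 6: x=-7 → posterior Inverse-Gamma(7, 11497/96)
obs 7: x=-3/4 → posterior Inverse-Gamma(15/2, 3145/24)
obs 8: x=-4 → posterior Inverse-Gamma(8, 3913/24)
obs 9: x=-7 → posterior Inverse-Gamma(17/2, 5365/24)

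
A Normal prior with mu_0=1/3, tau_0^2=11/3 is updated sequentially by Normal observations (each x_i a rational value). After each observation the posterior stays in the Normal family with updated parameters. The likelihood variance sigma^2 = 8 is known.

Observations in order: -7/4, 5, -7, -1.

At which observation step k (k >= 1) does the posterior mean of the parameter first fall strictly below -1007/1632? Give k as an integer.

obs 1: x=-7/4 → posterior Normal(-9/28, 88/35)
obs 2: x=5 → posterior Normal(175/184, 44/23)
obs 3: x=-7 → posterior Normal(-7/12, 88/57)
obs 4: x=-1 → posterior Normal(-177/272, 22/17)

k = 4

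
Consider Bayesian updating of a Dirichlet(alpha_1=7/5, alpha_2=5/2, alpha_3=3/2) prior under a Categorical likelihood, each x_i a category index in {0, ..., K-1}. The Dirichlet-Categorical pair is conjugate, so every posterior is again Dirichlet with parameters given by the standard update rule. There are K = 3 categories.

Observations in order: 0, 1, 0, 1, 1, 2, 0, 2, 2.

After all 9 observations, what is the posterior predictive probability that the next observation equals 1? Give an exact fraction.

obs 1: x=0 → posterior Dirichlet(12/5, 5/2, 3/2)
obs 2: x=1 → posterior Dirichlet(12/5, 7/2, 3/2)
obs 3: x=0 → posterior Dirichlet(17/5, 7/2, 3/2)
obs 4: x=1 → posterior Dirichlet(17/5, 9/2, 3/2)
obs 5: x=1 → posterior Dirichlet(17/5, 11/2, 3/2)
obs 6: x=2 → posterior Dirichlet(17/5, 11/2, 5/2)
obs 7: x=0 → posterior Dirichlet(22/5, 11/2, 5/2)
obs 8: x=2 → posterior Dirichlet(22/5, 11/2, 7/2)
obs 9: x=2 → posterior Dirichlet(22/5, 11/2, 9/2)

55/144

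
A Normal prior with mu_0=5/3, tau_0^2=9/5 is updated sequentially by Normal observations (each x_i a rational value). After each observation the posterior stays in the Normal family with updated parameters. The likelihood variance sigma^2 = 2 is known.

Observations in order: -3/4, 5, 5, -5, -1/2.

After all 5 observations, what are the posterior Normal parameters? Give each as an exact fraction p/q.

mu_0=11/12, tau_0^2=18/55

obs 1: x=-3/4 → posterior Normal(119/228, 18/19)
obs 2: x=5 → posterior Normal(659/336, 9/14)
obs 3: x=5 → posterior Normal(1199/444, 18/37)
obs 4: x=-5 → posterior Normal(659/552, 9/23)
obs 5: x=-1/2 → posterior Normal(11/12, 18/55)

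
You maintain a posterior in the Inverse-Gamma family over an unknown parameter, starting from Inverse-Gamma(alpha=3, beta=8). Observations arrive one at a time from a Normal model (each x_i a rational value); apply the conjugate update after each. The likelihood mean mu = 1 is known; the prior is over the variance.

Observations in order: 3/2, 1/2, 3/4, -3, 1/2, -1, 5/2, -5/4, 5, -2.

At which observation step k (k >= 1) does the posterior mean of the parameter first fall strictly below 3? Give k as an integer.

obs 1: x=3/2 → posterior Inverse-Gamma(7/2, 65/8)
obs 2: x=1/2 → posterior Inverse-Gamma(4, 33/4)
obs 3: x=3/4 → posterior Inverse-Gamma(9/2, 265/32)
obs 4: x=-3 → posterior Inverse-Gamma(5, 521/32)
obs 5: x=1/2 → posterior Inverse-Gamma(11/2, 525/32)
obs 6: x=-1 → posterior Inverse-Gamma(6, 589/32)
obs 7: x=5/2 → posterior Inverse-Gamma(13/2, 625/32)
obs 8: x=-5/4 → posterior Inverse-Gamma(7, 353/16)
obs 9: x=5 → posterior Inverse-Gamma(15/2, 481/16)
obs 10: x=-2 → posterior Inverse-Gamma(8, 553/16)

k = 2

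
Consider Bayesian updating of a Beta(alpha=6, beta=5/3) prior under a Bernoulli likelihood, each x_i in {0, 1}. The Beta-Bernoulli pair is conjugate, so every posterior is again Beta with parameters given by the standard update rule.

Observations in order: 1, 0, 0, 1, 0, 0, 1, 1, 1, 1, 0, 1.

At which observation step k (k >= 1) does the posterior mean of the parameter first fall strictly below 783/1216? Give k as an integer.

obs 1: x=1 → posterior Beta(7, 5/3)
obs 2: x=0 → posterior Beta(7, 8/3)
obs 3: x=0 → posterior Beta(7, 11/3)
obs 4: x=1 → posterior Beta(8, 11/3)
obs 5: x=0 → posterior Beta(8, 14/3)
obs 6: x=0 → posterior Beta(8, 17/3)
obs 7: x=1 → posterior Beta(9, 17/3)
obs 8: x=1 → posterior Beta(10, 17/3)
obs 9: x=1 → posterior Beta(11, 17/3)
obs 10: x=1 → posterior Beta(12, 17/3)
obs 11: x=0 → posterior Beta(12, 20/3)
obs 12: x=1 → posterior Beta(13, 20/3)

k = 5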